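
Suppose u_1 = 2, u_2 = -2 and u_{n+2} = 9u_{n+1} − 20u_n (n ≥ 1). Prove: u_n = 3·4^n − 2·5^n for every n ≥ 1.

Base cases: u_1 = 2 and 3·4^1 − 2·5^1 = 2; u_2 = -2 and 3·4^2 − 2·5^2 = -2.
Assume u_j = 3·4^j − 2·5^j for all 1 ≤ j ≤ k, where k ≥ 2.
Then u_{k+1} = 9u_k − 20u_{k−1} = 9·(3·4^k − 2·5^k) − 20·(3·4^{k−1} − 2·5^{k−1}) = 3·(9·4 − 20)4^{k−1} − 2·(9·5 − 20)5^{k−1} = 48·4^{k−1} − 50·5^{k−1} = 3·4^{k+1} − 2·5^{k+1}.
Hence u_n = 3·4^n − 2·5^n for every n ≥ 1, by strong induction.

u_n = 3·4^n − 2·5^n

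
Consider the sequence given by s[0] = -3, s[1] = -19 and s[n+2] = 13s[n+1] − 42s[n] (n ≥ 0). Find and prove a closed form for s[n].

Claim: s[n] = -7^n − 2·6^n.

Base cases: s[0] = -3 and -7^0 − 2·6^0 = -3; s[1] = -19 and -7^1 − 2·6^1 = -19.
Assume s[j] = -7^j − 2·6^j for all 0 ≤ j ≤ k, where k ≥ 1.
Then s[k+1] = 13s[k] − 42s[k−1] = 13·(-7^k − 2·6^k) − 42·(-7^{k−1} − 2·6^{k−1}) = -(13·7 − 42)7^{k−1} − 2·(13·6 − 42)6^{k−1} = -49·7^{k−1} − 72·6^{k−1} = -7^{k+1} − 2·6^{k+1}.
Hence s[n] = -7^n − 2·6^n for every n ≥ 0, by strong induction.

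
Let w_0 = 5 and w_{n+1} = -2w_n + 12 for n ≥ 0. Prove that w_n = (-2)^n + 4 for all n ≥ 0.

Base case: w_0 = 5, and (-2)^0 + 4 = 1 + 4 = 5.
Assume w_k = (-2)^k + 4 for some k ≥ 0.
Then w_{k+1} = -2w_k + 12 = -2·((-2)^k + 4) + 12 = -2·(-2)^k − 8 + 12 = (-2)^{k+1} + 4.
Hence w_n = (-2)^n + 4 for every n ≥ 0, by induction.

w_n = (-2)^n + 4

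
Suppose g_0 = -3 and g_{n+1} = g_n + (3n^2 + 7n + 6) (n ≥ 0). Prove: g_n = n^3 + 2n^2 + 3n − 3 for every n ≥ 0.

Base case: g_0 = -3, and 0^3 + 2·0^2 + 3·0 − 3 = -3.
Assume g_r = r^3 + 2r^2 + 3r − 3.
Then g_{r+1} = g_r + (3r^2 + 7r + 6) = (r^3 + 2r^2 + 3r − 3) + (3r^2 + 7r + 6) = r^3 + 5r^2 + 10r + 3,
and (r+1)^3 + 2·(r+1)^2 + 3·(r+1) − 3 = r^3 + 5r^2 + 10r + 3.
This completes the inductive step, so g_n = n^3 + 2n^2 + 3n − 3 for all n ≥ 0.

g_n = n^3 + 2n^2 + 3n − 3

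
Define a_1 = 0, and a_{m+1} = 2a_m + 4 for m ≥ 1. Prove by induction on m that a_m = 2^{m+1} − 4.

Base case: a_1 = 0, and 2^{1+1} − 4 = 4 − 4 = 0.
Assume a_k = 2^{k+1} − 4 for some k ≥ 1.
Then a_{k+1} = 2a_k + 4 = 2·(2^{k+1} − 4) + 4 = 2^{k+2} − 8 + 4 = 2^{k+2} − 4.
By induction, a_m = 2^{m+1} − 4 for all m ≥ 1.

a_m = 2^{m+1} − 4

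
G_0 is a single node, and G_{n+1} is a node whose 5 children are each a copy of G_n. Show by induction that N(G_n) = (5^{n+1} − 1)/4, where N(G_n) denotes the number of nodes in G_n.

Base case: N(G_0) = 1, and (5^{0+1} − 1)/4 = 1.
Assume N(G_m) = (5^{m+1} − 1)/4.
Then N(G_{m+1}) = 1 + 5N(G_m) = 1 + 5·(5^{m+1} − 1)/4 = 1 + (5^{m+2} − 5)/4 = (4 + 5^{m+2} − 5)/4 = (5^{m+2} − 1)/4.
So the formula holds for m+1, and by induction N(G_n) = (5^{n+1} − 1)/4 for all n ≥ 0.

N(G_n) = (5^{n+1} − 1)/4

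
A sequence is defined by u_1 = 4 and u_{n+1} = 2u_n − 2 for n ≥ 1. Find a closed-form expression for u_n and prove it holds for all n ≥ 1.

Claim: u_n = 2^n + 2.

Base case: u_1 = 4, and 2^1 + 2 = 2 + 2 = 4.
Assume u_r = 2^r + 2 for some r ≥ 1.
Then u_{r+1} = 2u_r − 2 = 2·(2^r + 2) − 2 = 2^{r+1} + 4 − 2 = 2^{r+1} + 2.
So the formula holds for r+1, and by induction u_n = 2^n + 2 for all n ≥ 1.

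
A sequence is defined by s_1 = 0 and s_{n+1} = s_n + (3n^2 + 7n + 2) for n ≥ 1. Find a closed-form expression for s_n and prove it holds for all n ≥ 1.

Claim: s_n = n^3 + 2n^2 − n − 2.

Base case: s_1 = 0, and 1^3 + 2·1^2 − 1 − 2 = 0.
Assume s_m = m^3 + 2m^2 − m − 2.
Then s_{m+1} = s_m + (3m^2 + 7m + 2) = (m^3 + 2m^2 − m − 2) + (3m^2 + 7m + 2) = m^3 + 5m^2 + 6m,
and (m+1)^3 + 2·(m+1)^2 − (m+1) − 2 = m^3 + 5m^2 + 6m.
By induction, s_n = n^3 + 2n^2 − n − 2 for all n ≥ 1.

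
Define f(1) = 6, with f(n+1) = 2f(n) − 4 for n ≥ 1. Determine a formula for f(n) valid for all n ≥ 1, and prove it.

Claim: f(n) = 2^n + 4.

Base case: f(1) = 6, and 2^1 + 4 = 2 + 4 = 6.
Assume f(m) = 2^m + 4 for some m ≥ 1.
Then f(m+1) = 2f(m) − 4 = 2·(2^m + 4) − 4 = 2^{m+1} + 8 − 4 = 2^{m+1} + 4.
By induction, f(n) = 2^n + 4 for all n ≥ 1.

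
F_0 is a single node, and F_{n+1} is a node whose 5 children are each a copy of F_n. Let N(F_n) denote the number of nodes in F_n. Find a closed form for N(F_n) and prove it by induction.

Claim: N(F_n) = (5^{n+1} − 1)/4.

Base case: N(F_0) = 1, and (5^{0+1} − 1)/4 = 1.
Assume N(F_j) = (5^{j+1} − 1)/4.
Then N(F_{j+1}) = 1 + 5N(F_j) = 1 + 5·(5^{j+1} − 1)/4 = 1 + (5^{j+2} − 5)/4 = (4 + 5^{j+2} − 5)/4 = (5^{j+2} − 1)/4.
Hence N(F_n) = (5^{n+1} − 1)/4 for every n ≥ 0, by induction.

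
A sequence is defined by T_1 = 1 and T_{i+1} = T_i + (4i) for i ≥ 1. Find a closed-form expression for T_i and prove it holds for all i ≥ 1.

Claim: T_i = 2i^2 − 2i + 1.

Base case: T_1 = 1, and 2·1^2 − 2·1 + 1 = 1.
Assume T_j = 2j^2 − 2j + 1.
Then T_{j+1} = T_j + (4j) = (2j^2 − 2j + 1) + (4j) = 2j^2 + 2j + 1,
and 2·(j+1)^2 − 2·(j+1) + 1 = 2j^2 + 2j + 1.
Hence T_i = 2i^2 − 2i + 1 for every i ≥ 1, by induction.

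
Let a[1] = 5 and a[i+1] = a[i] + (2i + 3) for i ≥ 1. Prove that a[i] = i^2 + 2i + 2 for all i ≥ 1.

Base case: a[1] = 5, and 1^2 + 2·1 + 2 = 5.
Assume a[k] = k^2 + 2k + 2.
Then a[k+1] = a[k] + (2k + 3) = (k^2 + 2k + 2) + (2k + 3) = k^2 + 4k + 5,
and (k+1)^2 + 2·(k+1) + 2 = k^2 + 4k + 5.
By induction, a[i] = i^2 + 2i + 2 for all i ≥ 1.

a[i] = i^2 + 2i + 2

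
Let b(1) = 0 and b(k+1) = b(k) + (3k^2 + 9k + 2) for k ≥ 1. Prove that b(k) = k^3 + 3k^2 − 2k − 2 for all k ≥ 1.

Base case: b(1) = 0, and 1^3 + 3·1^2 − 2·1 − 2 = 0.
Assume b(m) = m^3 + 3m^2 − 2m − 2.
Then b(m+1) = b(m) + (3m^2 + 9m + 2) = (m^3 + 3m^2 − 2m − 2) + (3m^2 + 9m + 2) = m^3 + 6m^2 + 7m,
and (m+1)^3 + 3·(m+1)^2 − 2·(m+1) − 2 = m^3 + 6m^2 + 7m.
This completes the inductive step, so b(k) = k^3 + 3k^2 − 2k − 2 for all k ≥ 1.

b(k) = k^3 + 3k^2 − 2k − 2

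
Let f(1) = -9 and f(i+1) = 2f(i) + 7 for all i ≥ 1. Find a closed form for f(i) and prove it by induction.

Claim: f(i) = -2^i − 7.

Base case: f(1) = -9, and -2^1 − 7 = -2 − 7 = -9.
Assume f(j) = -2^j − 7 for some j ≥ 1.
Then f(j+1) = 2f(j) + 7 = 2·(-2^j − 7) + 7 = -2^{j+1} − 14 + 7 = -2^{j+1} − 7.
By induction, f(i) = -2^i − 7 for all i ≥ 1.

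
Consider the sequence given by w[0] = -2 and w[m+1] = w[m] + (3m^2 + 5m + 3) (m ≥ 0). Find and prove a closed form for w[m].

Claim: w[m] = m^3 + m^2 + m − 2.

Base case: w[0] = -2, and 0^3 + 0^2 + 0 − 2 = -2.
Assume w[r] = r^3 + r^2 + r − 2.
Then w[r+1] = w[r] + (3r^2 + 5r + 3) = (r^3 + r^2 + r − 2) + (3r^2 + 5r + 3) = r^3 + 4r^2 + 6r + 1,
and (r+1)^3 + (r+1)^2 + (r+1) − 2 = r^3 + 4r^2 + 6r + 1.
This completes the inductive step, so w[m] = m^3 + m^2 + m − 2 for all m ≥ 0.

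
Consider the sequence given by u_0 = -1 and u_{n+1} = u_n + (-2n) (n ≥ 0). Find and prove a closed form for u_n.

Claim: u_n = -n^2 + n − 1.

Base case: u_0 = -1, and -0^2 + 0 − 1 = -1.
Assume u_r = -r^2 + r − 1.
Then u_{r+1} = u_r + (-2r) = (-r^2 + r − 1) + (-2r) = -r^2 − r − 1,
and -(r+1)^2 + (r+1) − 1 = -r^2 − r − 1.
This completes the inductive step, so u_n = -n^2 + n − 1 for all n ≥ 0.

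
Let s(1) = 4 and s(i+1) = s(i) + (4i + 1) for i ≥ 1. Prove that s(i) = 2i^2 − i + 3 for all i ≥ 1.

Base case: s(1) = 4, and 2·1^2 − 1 + 3 = 4.
Assume s(r) = 2r^2 − r + 3.
Then s(r+1) = s(r) + (4r + 1) = (2r^2 − r + 3) + (4r + 1) = 2r^2 + 3r + 4,
and 2·(r+1)^2 − (r+1) + 3 = 2r^2 + 3r + 4.
This completes the inductive step, so s(i) = 2i^2 − i + 3 for all i ≥ 1.

s(i) = 2i^2 − i + 3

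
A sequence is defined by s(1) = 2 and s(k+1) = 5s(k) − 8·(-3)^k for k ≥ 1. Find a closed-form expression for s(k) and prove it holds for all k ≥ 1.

Claim: s(k) = 5^k + (-3)^k.

Base case: s(1) = 2, and 5^1 + (-3)^1 = 5 − 3 = 2.
Assume s(r) = 5^r + (-3)^r for some r ≥ 1.
Then s(r+1) = 5s(r) − 8·(-3)^r = 5·(5^r + (-3)^r) − 8·(-3)^r = 5^{r+1} + 5·(-3)^r − 8·(-3)^r = 5^{r+1} − 3·(-3)^r = 5^{r+1} + (-3)^{r+1}.
This completes the inductive step, so s(k) = 5^k + (-3)^k for all k ≥ 1.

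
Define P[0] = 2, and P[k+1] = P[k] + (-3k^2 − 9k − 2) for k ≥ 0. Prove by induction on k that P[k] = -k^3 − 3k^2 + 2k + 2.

Base case: P[0] = 2, and -0^3 − 3·0^2 + 2·0 + 2 = 2.
Assume P[r] = -r^3 − 3r^2 + 2r + 2.
Then P[r+1] = P[r] + (-3r^2 − 9r − 2) = (-r^3 − 3r^2 + 2r + 2) + (-3r^2 − 9r − 2) = -r^3 − 6r^2 − 7r,
and -(r+1)^3 − 3·(r+1)^2 + 2·(r+1) + 2 = -r^3 − 6r^2 − 7r.
Hence P[k] = -k^3 − 3k^2 + 2k + 2 for every k ≥ 0, by induction.

P[k] = -k^3 − 3k^2 + 2k + 2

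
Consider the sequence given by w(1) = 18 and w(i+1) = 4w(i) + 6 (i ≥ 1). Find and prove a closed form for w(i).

Claim: w(i) = 5·4^i − 2.

Base case: w(1) = 18, and 5·4^1 − 2 = 20 − 2 = 18.
Assume w(k) = 5·4^k − 2 for some k ≥ 1.
Then w(k+1) = 4w(k) + 6 = 4·(5·4^k − 2) + 6 = 20·4^k − 8 + 6 = 5·4^{k+1} − 2.
This completes the inductive step, so w(i) = 5·4^i − 2 for all i ≥ 1.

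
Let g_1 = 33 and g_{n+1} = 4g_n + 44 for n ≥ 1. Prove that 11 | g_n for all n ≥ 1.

Base case: g_1 = 33 = 11·3, so 11 | g_1.
Assume 11 | g_r, so g_r = 11t for some integer t.
Then g_{r+1} = 4g_r + 44 = 4·(11t) + 44 = 11(4t + 4), so 11 | g_{r+1}.
By induction, 11 | g_n for all n ≥ 1.

11 | g_n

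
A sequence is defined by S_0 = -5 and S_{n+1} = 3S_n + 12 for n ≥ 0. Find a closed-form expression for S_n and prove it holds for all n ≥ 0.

Claim: S_n = 3^n − 6.

Base case: S_0 = -5, and 3^0 − 6 = 1 − 6 = -5.
Assume S_m = 3^m − 6 for some m ≥ 0.
Then S_{m+1} = 3S_m + 12 = 3·(3^m − 6) + 12 = 3^{m+1} − 18 + 12 = 3^{m+1} − 6.
By induction, S_n = 3^n − 6 for all n ≥ 0.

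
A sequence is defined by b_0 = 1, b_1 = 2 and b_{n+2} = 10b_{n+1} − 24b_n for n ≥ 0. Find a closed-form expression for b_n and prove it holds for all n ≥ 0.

Claim: b_n = -6^n + 2·4^n.

Base cases: b_0 = 1 and -6^0 + 2·4^0 = 1; b_1 = 2 and -6^1 + 2·4^1 = 2.
Assume b_j = -6^j + 2·4^j for all 0 ≤ j ≤ r, where r ≥ 1.
Then b_{r+1} = 10b_r − 24b_{r−1} = 10·(-6^r + 2·4^r) − 24·(-6^{r−1} + 2·4^{r−1}) = -(10·6 − 24)6^{r−1} + 2·(10·4 − 24)4^{r−1} = -36·6^{r−1} + 32·4^{r−1} = -6^{r+1} + 2·4^{r+1}.
So the formula holds for r+1, and by strong induction b_n = -6^n + 2·4^n for all n ≥ 0.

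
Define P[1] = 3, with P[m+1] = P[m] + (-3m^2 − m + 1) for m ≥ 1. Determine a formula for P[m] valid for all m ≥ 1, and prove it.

Claim: P[m] = -m^3 + m^2 + m + 2.

Base case: P[1] = 3, and -1^3 + 1^2 + 1 + 2 = 3.
Assume P[r] = -r^3 + r^2 + r + 2.
Then P[r+1] = P[r] + (-3r^2 − r + 1) = (-r^3 + r^2 + r + 2) + (-3r^2 − r + 1) = -r^3 − 2r^2 + 3,
and -(r+1)^3 + (r+1)^2 + (r+1) + 2 = -r^3 − 2r^2 + 3.
This completes the inductive step, so P[m] = -m^3 + m^2 + m + 2 for all m ≥ 1.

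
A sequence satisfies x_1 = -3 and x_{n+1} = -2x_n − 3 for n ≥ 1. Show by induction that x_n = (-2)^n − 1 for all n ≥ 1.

Base case: x_1 = -3, and (-2)^1 − 1 = -2 − 1 = -3.
Assume x_r = (-2)^r − 1 for some r ≥ 1.
Then x_{r+1} = -2x_r − 3 = -2·((-2)^r − 1) − 3 = -2·(-2)^r + 2 − 3 = (-2)^{r+1} − 1.
This completes the inductive step, so x_n = (-2)^n − 1 for all n ≥ 1.

x_n = (-2)^n − 1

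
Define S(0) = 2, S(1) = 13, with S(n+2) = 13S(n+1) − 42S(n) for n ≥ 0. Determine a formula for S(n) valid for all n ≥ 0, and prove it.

Claim: S(n) = 6^n + 7^n.

Base cases: S(0) = 2 and 6^0 + 7^0 = 2; S(1) = 13 and 6^1 + 7^1 = 13.
Assume S(j) = 6^j + 7^j for all 0 ≤ j ≤ r, where r ≥ 1.
Then S(r+1) = 13S(r) − 42S(r−1) = 13·(6^r + 7^r) − 42·(6^{r−1} + 7^{r−1}) = (13·6 − 42)6^{r−1} + (13·7 − 42)7^{r−1} = 36·6^{r−1} + 49·7^{r−1} = 6^{r+1} + 7^{r+1}.
Hence S(n) = 6^n + 7^n for every n ≥ 0, by strong induction.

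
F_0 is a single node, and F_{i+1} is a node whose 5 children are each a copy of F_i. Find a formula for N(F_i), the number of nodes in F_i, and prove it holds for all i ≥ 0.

Claim: N(F_i) = (5^{i+1} − 1)/4.

Base case: N(F_0) = 1, and (5^{0+1} − 1)/4 = 1.
Assume N(F_j) = (5^{j+1} − 1)/4.
Then N(F_{j+1}) = 1 + 5N(F_j) = 1 + 5·(5^{j+1} − 1)/4 = 1 + (5^{j+2} − 5)/4 = (4 + 5^{j+2} − 5)/4 = (5^{j+2} − 1)/4.
By induction, N(F_i) = (5^{i+1} − 1)/4 for all i ≥ 0.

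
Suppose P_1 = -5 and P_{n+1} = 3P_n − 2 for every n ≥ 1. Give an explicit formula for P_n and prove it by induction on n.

Claim: P_n = -2·3^n + 1.

Base case: P_1 = -5, and -2·3^1 + 1 = -6 + 1 = -5.
Assume P_r = -2·3^r + 1 for some r ≥ 1.
Then P_{r+1} = 3P_r − 2 = 3·(-2·3^r + 1) − 2 = -6·3^r + 3 − 2 = -2·3^{r+1} + 1.
So the formula holds for r+1, and by induction P_n = -2·3^n + 1 for all n ≥ 1.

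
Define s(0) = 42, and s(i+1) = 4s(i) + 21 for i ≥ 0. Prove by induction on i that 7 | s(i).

Base case: s(0) = 42 = 7·6, so 7 | s(0).
Assume 7 | s(j), so s(j) = 7t for some integer t.
Then s(j+1) = 4s(j) + 21 = 4·(7t) + 21 = 7(4t + 3), so 7 | s(j+1).
Hence 7 | s(i) for every i ≥ 0, by induction.

7 | s(i)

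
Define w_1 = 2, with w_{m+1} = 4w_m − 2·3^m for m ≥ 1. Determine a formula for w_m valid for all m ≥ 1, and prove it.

Claim: w_m = -4^m + 2·3^m.

Base case: w_1 = 2, and -4^1 + 2·3^1 = -4 + 6 = 2.
Assume w_j = -4^j + 2·3^j for some j ≥ 1.
Then w_{j+1} = 4w_j − 2·3^j = 4·(-4^j + 2·3^j) − 2·3^j = -4^{j+1} + 8·3^j − 2·3^j = -4^{j+1} + 6·3^j = -4^{j+1} + 2·3^{j+1}.
So the formula holds for j+1, and by induction w_m = -4^m + 2·3^m for all m ≥ 1.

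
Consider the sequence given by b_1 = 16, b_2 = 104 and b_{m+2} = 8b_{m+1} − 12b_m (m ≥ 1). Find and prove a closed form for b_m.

Claim: b_m = 3·6^m − 2^m.

Base cases: b_1 = 16 and 3·6^1 − 2^1 = 16; b_2 = 104 and 3·6^2 − 2^2 = 104.
Assume b_j = 3·6^j − 2^j for all 1 ≤ j ≤ k, where k ≥ 2.
Then b_{k+1} = 8b_k − 12b_{k−1} = 8·(3·6^k − 2^k) − 12·(3·6^{k−1} − 2^{k−1}) = 3·(8·6 − 12)6^{k−1} − (8·2 − 12)2^{k−1} = 108·6^{k−1} − 4·2^{k−1} = 3·6^{k+1} − 2^{k+1}.
By strong induction, b_m = 3·6^m − 2^m for all m ≥ 1.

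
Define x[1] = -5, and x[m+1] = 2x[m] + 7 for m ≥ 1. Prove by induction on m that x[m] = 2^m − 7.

Base case: x[1] = -5, and 2^1 − 7 = 2 − 7 = -5.
Assume x[j] = 2^j − 7 for some j ≥ 1.
Then x[j+1] = 2x[j] + 7 = 2·(2^j − 7) + 7 = 2^{j+1} − 14 + 7 = 2^{j+1} − 7.
This completes the inductive step, so x[m] = 2^m − 7 for all m ≥ 1.

x[m] = 2^m − 7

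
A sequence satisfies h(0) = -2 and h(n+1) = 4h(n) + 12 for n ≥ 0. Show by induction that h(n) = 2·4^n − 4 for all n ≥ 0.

Base case: h(0) = -2, and 2·4^0 − 4 = 2 − 4 = -2.
Assume h(m) = 2·4^m − 4 for some m ≥ 0.
Then h(m+1) = 4h(m) + 12 = 4·(2·4^m − 4) + 12 = 8·4^m − 16 + 12 = 2·4^{m+1} − 4.
This completes the inductive step, so h(n) = 2·4^n − 4 for all n ≥ 0.

h(n) = 2·4^n − 4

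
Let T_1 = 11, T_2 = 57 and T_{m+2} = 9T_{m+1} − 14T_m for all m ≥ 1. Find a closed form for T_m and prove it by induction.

Claim: T_m = 7^m + 2·2^m.

Base cases: T_1 = 11 and 7^1 + 2·2^1 = 11; T_2 = 57 and 7^2 + 2·2^2 = 57.
Assume T_i = 7^i + 2·2^i for all 1 ≤ i ≤ j, where j ≥ 2.
Then T_{j+1} = 9T_j − 14T_{j−1} = 9·(7^j + 2·2^j) − 14·(7^{j−1} + 2·2^{j−1}) = (9·7 − 14)7^{j−1} + 2·(9·2 − 14)2^{j−1} = 49·7^{j−1} + 8·2^{j−1} = 7^{j+1} + 2·2^{j+1}.
So the formula holds for j+1, and by strong induction T_m = 7^m + 2·2^m for all m ≥ 1.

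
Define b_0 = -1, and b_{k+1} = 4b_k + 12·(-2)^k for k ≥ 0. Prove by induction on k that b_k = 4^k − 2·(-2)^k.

Base case: b_0 = -1, and 4^0 − 2·(-2)^0 = 1 − 2 = -1.
Assume b_r = 4^r − 2·(-2)^r for some r ≥ 0.
Then b_{r+1} = 4b_r + 12·(-2)^r = 4·(4^r − 2·(-2)^r) + 12·(-2)^r = 4^{r+1} − 8·(-2)^r + 12·(-2)^r = 4^{r+1} + 4·(-2)^r = 4^{r+1} − 2·(-2)^{r+1}.
Hence b_k = 4^k − 2·(-2)^k for every k ≥ 0, by induction.

b_k = 4^k − 2·(-2)^k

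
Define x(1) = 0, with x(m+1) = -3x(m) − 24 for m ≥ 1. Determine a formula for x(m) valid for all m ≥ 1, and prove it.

Claim: x(m) = -2·(-3)^m − 6.

Base case: x(1) = 0, and -2·(-3)^1 − 6 = 6 − 6 = 0.
Assume x(j) = -2·(-3)^j − 6 for some j ≥ 1.
Then x(j+1) = -3x(j) − 24 = -3·(-2·(-3)^j − 6) − 24 = 6·(-3)^j + 18 − 24 = -2·(-3)^{j+1} − 6.
This completes the inductive step, so x(m) = -2·(-3)^m − 6 for all m ≥ 1.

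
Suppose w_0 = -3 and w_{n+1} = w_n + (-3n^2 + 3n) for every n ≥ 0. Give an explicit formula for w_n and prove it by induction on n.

Claim: w_n = -n^3 + 3n^2 − 2n − 3.

Base case: w_0 = -3, and -0^3 + 3·0^2 − 2·0 − 3 = -3.
Assume w_j = -j^3 + 3j^2 − 2j − 3.
Then w_{j+1} = w_j + (-3j^2 + 3j) = (-j^3 + 3j^2 − 2j − 3) + (-3j^2 + 3j) = -j^3 + j − 3,
and -(j+1)^3 + 3·(j+1)^2 − 2·(j+1) − 3 = -j^3 + j − 3.
By induction, w_n = -n^3 + 3n^2 − 2n − 3 for all n ≥ 0.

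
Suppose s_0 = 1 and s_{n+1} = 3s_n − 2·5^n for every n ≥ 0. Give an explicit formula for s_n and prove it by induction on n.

Claim: s_n = 2·3^n − 5^n.

Base case: s_0 = 1, and 2·3^0 − 5^0 = 2 − 1 = 1.
Assume s_r = 2·3^r − 5^r for some r ≥ 0.
Then s_{r+1} = 3s_r − 2·5^r = 3·(2·3^r − 5^r) − 2·5^r = 2·3^{r+1} − 3·5^r − 2·5^r = 2·3^{r+1} − 5·5^r = 2·3^{r+1} − 5^{r+1}.
Hence s_n = 2·3^n − 5^n for every n ≥ 0, by induction.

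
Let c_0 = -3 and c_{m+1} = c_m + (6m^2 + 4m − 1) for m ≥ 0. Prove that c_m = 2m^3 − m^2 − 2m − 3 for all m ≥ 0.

Base case: c_0 = -3, and 2·0^3 − 0^2 − 2·0 − 3 = -3.
Assume c_j = 2j^3 − j^2 − 2j − 3.
Then c_{j+1} = c_j + (6j^2 + 4j − 1) = (2j^3 − j^2 − 2j − 3) + (6j^2 + 4j − 1) = 2j^3 + 5j^2 + 2j − 4,
and 2·(j+1)^3 − (j+1)^2 − 2·(j+1) − 3 = 2j^3 + 5j^2 + 2j − 4.
This completes the inductive step, so c_m = 2m^3 − m^2 − 2m − 3 for all m ≥ 0.

c_m = 2m^3 − m^2 − 2m − 3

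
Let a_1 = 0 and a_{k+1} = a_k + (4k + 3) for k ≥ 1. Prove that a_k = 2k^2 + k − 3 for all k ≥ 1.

Base case: a_1 = 0, and 2·1^2 + 1 − 3 = 0.
Assume a_j = 2j^2 + j − 3.
Then a_{j+1} = a_j + (4j + 3) = (2j^2 + j − 3) + (4j + 3) = 2j^2 + 5j,
and 2·(j+1)^2 + (j+1) − 3 = 2j^2 + 5j.
By induction, a_k = 2k^2 + k − 3 for all k ≥ 1.

a_k = 2k^2 + k − 3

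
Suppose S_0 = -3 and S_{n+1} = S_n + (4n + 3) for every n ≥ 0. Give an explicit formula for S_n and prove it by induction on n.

Claim: S_n = 2n^2 + n − 3.

Base case: S_0 = -3, and 2·0^2 + 0 − 3 = -3.
Assume S_k = 2k^2 + k − 3.
Then S_{k+1} = S_k + (4k + 3) = (2k^2 + k − 3) + (4k + 3) = 2k^2 + 5k,
and 2·(k+1)^2 + (k+1) − 3 = 2k^2 + 5k.
Hence S_n = 2n^2 + n − 3 for every n ≥ 0, by induction.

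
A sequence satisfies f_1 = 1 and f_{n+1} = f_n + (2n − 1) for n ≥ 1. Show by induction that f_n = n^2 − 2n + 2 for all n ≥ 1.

Base case: f_1 = 1, and 1^2 − 2·1 + 2 = 1.
Assume f_j = j^2 − 2j + 2.
Then f_{j+1} = f_j + (2j − 1) = (j^2 − 2j + 2) + (2j − 1) = j^2 + 1,
and (j+1)^2 − 2·(j+1) + 2 = j^2 + 1.
Hence f_n = n^2 − 2n + 2 for every n ≥ 1, by induction.

f_n = n^2 − 2n + 2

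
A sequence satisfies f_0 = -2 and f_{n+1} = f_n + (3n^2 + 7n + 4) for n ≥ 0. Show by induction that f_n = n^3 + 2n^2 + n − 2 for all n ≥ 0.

Base case: f_0 = -2, and 0^3 + 2·0^2 + 0 − 2 = -2.
Assume f_r = r^3 + 2r^2 + r − 2.
Then f_{r+1} = f_r + (3r^2 + 7r + 4) = (r^3 + 2r^2 + r − 2) + (3r^2 + 7r + 4) = r^3 + 5r^2 + 8r + 2,
and (r+1)^3 + 2·(r+1)^2 + (r+1) − 2 = r^3 + 5r^2 + 8r + 2.
This completes the inductive step, so f_n = n^3 + 2n^2 + n − 2 for all n ≥ 0.

f_n = n^3 + 2n^2 + n − 2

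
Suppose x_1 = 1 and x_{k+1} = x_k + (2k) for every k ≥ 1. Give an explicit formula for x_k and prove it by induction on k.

Claim: x_k = k^2 − k + 1.

Base case: x_1 = 1, and 1^2 − 1 + 1 = 1.
Assume x_m = m^2 − m + 1.
Then x_{m+1} = x_m + (2m) = (m^2 − m + 1) + (2m) = m^2 + m + 1,
and (m+1)^2 − (m+1) + 1 = m^2 + m + 1.
By induction, x_k = k^2 − k + 1 for all k ≥ 1.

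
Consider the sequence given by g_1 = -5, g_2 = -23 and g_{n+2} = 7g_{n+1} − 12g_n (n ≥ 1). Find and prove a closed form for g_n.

Claim: g_n = 3^n − 2·4^n.

Base cases: g_1 = -5 and 3^1 − 2·4^1 = -5; g_2 = -23 and 3^2 − 2·4^2 = -23.
Assume g_j = 3^j − 2·4^j for all 1 ≤ j ≤ r, where r ≥ 2.
Then g_{r+1} = 7g_r − 12g_{r−1} = 7·(3^r − 2·4^r) − 12·(3^{r−1} − 2·4^{r−1}) = (7·3 − 12)3^{r−1} − 2·(7·4 − 12)4^{r−1} = 9·3^{r−1} − 32·4^{r−1} = 3^{r+1} − 2·4^{r+1}.
By strong induction, g_n = 3^n − 2·4^n for all n ≥ 1.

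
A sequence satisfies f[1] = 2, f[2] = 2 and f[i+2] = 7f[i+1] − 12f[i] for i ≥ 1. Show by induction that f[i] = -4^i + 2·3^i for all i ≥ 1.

Base cases: f[1] = 2 and -4^1 + 2·3^1 = 2; f[2] = 2 and -4^2 + 2·3^2 = 2.
Assume f[t] = -4^t + 2·3^t for all 1 ≤ t ≤ j, where j ≥ 2.
Then f[j+1] = 7f[j] − 12f[j−1] = 7·(-4^j + 2·3^j) − 12·(-4^{j−1} + 2·3^{j−1}) = -(7·4 − 12)4^{j−1} + 2·(7·3 − 12)3^{j−1} = -16·4^{j−1} + 18·3^{j−1} = -4^{j+1} + 2·3^{j+1}.
Hence f[i] = -4^i + 2·3^i for every i ≥ 1, by strong induction.

f[i] = -4^i + 2·3^i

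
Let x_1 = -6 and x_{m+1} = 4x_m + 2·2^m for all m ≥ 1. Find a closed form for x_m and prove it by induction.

Claim: x_m = -4^m − 2^m.

Base case: x_1 = -6, and -4^1 − 2^1 = -4 − 2 = -6.
Assume x_k = -4^k − 2^k for some k ≥ 1.
Then x_{k+1} = 4x_k + 2·2^k = 4·(-4^k − 2^k) + 2·2^k = -4^{k+1} − 4·2^k + 2·2^k = -4^{k+1} − 2·2^k = -4^{k+1} − 2^{k+1}.
By induction, x_m = -4^m − 2^m for all m ≥ 1.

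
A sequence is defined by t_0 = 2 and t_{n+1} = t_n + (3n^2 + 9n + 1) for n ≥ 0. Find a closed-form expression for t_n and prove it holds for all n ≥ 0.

Claim: t_n = n^3 + 3n^2 − 3n + 2.

Base case: t_0 = 2, and 0^3 + 3·0^2 − 3·0 + 2 = 2.
Assume t_r = r^3 + 3r^2 − 3r + 2.
Then t_{r+1} = t_r + (3r^2 + 9r + 1) = (r^3 + 3r^2 − 3r + 2) + (3r^2 + 9r + 1) = r^3 + 6r^2 + 6r + 3,
and (r+1)^3 + 3·(r+1)^2 − 3·(r+1) + 2 = r^3 + 6r^2 + 6r + 3.
This completes the inductive step, so t_n = n^3 + 3n^2 − 3n + 2 for all n ≥ 0.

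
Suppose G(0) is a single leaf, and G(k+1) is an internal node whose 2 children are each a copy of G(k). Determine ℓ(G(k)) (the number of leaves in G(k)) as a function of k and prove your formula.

Claim: ℓ(G(k)) = 2^k.

Base case: ℓ(G(0)) = 1, and 2^0 = 1.
Assume ℓ(G(j)) = 2^j.
Then ℓ(G(j+1)) = 2·ℓ(G(j)) = 2·2^j = 2^{j+1}.
By induction, ℓ(G(k)) = 2^k for all k ≥ 0.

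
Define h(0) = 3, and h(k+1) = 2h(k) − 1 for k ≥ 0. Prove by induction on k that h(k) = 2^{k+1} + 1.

Base case: h(0) = 3, and 2^{0+1} + 1 = 2 + 1 = 3.
Assume h(j) = 2^{j+1} + 1 for some j ≥ 0.
Then h(j+1) = 2h(j) − 1 = 2·(2^{j+1} + 1) − 1 = 2^{j+2} + 2 − 1 = 2^{j+2} + 1.
Hence h(k) = 2^{k+1} + 1 for every k ≥ 0, by induction.

h(k) = 2^{k+1} + 1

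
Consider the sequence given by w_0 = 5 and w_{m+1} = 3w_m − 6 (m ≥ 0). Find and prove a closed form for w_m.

Claim: w_m = 2·3^m + 3.

Base case: w_0 = 5, and 2·3^0 + 3 = 2 + 3 = 5.
Assume w_r = 2·3^r + 3 for some r ≥ 0.
Then w_{r+1} = 3w_r − 6 = 3·(2·3^r + 3) − 6 = 6·3^r + 9 − 6 = 2·3^{r+1} + 3.
By induction, w_m = 2·3^m + 3 for all m ≥ 0.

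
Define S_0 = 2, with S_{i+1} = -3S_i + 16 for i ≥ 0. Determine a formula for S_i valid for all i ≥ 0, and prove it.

Claim: S_i = -2·(-3)^i + 4.

Base case: S_0 = 2, and -2·(-3)^0 + 4 = -2 + 4 = 2.
Assume S_k = -2·(-3)^k + 4 for some k ≥ 0.
Then S_{k+1} = -3S_k + 16 = -3·(-2·(-3)^k + 4) + 16 = 6·(-3)^k − 12 + 16 = -2·(-3)^{k+1} + 4.
This completes the inductive step, so S_i = -2·(-3)^i + 4 for all i ≥ 0.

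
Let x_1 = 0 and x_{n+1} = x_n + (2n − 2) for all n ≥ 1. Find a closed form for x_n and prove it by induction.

Claim: x_n = n^2 − 3n + 2.

Base case: x_1 = 0, and 1^2 − 3·1 + 2 = 0.
Assume x_k = k^2 − 3k + 2.
Then x_{k+1} = x_k + (2k − 2) = (k^2 − 3k + 2) + (2k − 2) = k^2 − k,
and (k+1)^2 − 3·(k+1) + 2 = k^2 − k.
Hence x_n = n^2 − 3n + 2 for every n ≥ 1, by induction.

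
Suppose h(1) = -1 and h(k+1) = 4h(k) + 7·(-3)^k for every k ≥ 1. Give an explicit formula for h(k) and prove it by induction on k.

Claim: h(k) = -4^k − (-3)^k.

Base case: h(1) = -1, and -4^1 − (-3)^1 = -4 + 3 = -1.
Assume h(m) = -4^m − (-3)^m for some m ≥ 1.
Then h(m+1) = 4h(m) + 7·(-3)^m = 4·(-4^m − (-3)^m) + 7·(-3)^m = -4^{m+1} − 4·(-3)^m + 7·(-3)^m = -4^{m+1} + 3·(-3)^m = -4^{m+1} − (-3)^{m+1}.
This completes the inductive step, so h(k) = -4^k − (-3)^k for all k ≥ 1.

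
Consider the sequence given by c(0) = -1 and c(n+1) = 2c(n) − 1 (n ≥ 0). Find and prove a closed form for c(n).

Claim: c(n) = -2^{n+1} + 1.

Base case: c(0) = -1, and -2^{0+1} + 1 = -2 + 1 = -1.
Assume c(m) = -2^{m+1} + 1 for some m ≥ 0.
Then c(m+1) = 2c(m) − 1 = 2·(-2^{m+1} + 1) − 1 = -2^{m+2} + 2 − 1 = -2^{m+2} + 1.
Hence c(n) = -2^{n+1} + 1 for every n ≥ 0, by induction.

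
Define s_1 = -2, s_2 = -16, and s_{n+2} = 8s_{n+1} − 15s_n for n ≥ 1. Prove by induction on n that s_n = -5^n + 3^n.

Base cases: s_1 = -2 and -5^1 + 3^1 = -2; s_2 = -16 and -5^2 + 3^2 = -16.
Assume s_j = -5^j + 3^j for all 1 ≤ j ≤ r, where r ≥ 2.
Then s_{r+1} = 8s_r − 15s_{r−1} = 8·(-5^r + 3^r) − 15·(-5^{r−1} + 3^{r−1}) = -(8·5 − 15)5^{r−1} + (8·3 − 15)3^{r−1} = -25·5^{r−1} + 9·3^{r−1} = -5^{r+1} + 3^{r+1}.
Hence s_n = -5^n + 3^n for every n ≥ 1, by strong induction.

s_n = -5^n + 3^n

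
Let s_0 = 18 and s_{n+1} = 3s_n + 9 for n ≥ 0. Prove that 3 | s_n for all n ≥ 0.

Base case: s_0 = 18 = 3·6, so 3 | s_0.
Assume 3 | s_m, so s_m = 3t for some integer t.
Then s_{m+1} = 3s_m + 9 = 3·(3t) + 9 = 3(3t + 3), so 3 | s_{m+1}.
This completes the inductive step, so 3 | s_n for all n ≥ 0.

3 | s_n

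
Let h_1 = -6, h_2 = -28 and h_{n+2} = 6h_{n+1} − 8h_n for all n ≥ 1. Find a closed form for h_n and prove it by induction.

Claim: h_n = 2^n − 2·4^n.

Base cases: h_1 = -6 and 2^1 − 2·4^1 = -6; h_2 = -28 and 2^2 − 2·4^2 = -28.
Assume h_j = 2^j − 2·4^j for all 1 ≤ j ≤ m, where m ≥ 2.
Then h_{m+1} = 6h_m − 8h_{m−1} = 6·(2^m − 2·4^m) − 8·(2^{m−1} − 2·4^{m−1}) = (6·2 − 8)2^{m−1} − 2·(6·4 − 8)4^{m−1} = 4·2^{m−1} − 32·4^{m−1} = 2^{m+1} − 2·4^{m+1}.
So the formula holds for m+1, and by strong induction h_n = 2^n − 2·4^n for all n ≥ 1.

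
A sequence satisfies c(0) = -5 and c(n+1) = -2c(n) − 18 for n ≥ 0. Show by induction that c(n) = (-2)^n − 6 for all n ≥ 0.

Base case: c(0) = -5, and (-2)^0 − 6 = 1 − 6 = -5.
Assume c(k) = (-2)^k − 6 for some k ≥ 0.
Then c(k+1) = -2c(k) − 18 = -2·((-2)^k − 6) − 18 = -2·(-2)^k + 12 − 18 = (-2)^{k+1} − 6.
By induction, c(n) = (-2)^n − 6 for all n ≥ 0.

c(n) = (-2)^n − 6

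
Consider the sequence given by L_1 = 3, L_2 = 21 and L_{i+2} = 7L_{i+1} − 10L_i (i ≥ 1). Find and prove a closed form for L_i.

Claim: L_i = -2^i + 5^i.

Base cases: L_1 = 3 and -2^1 + 5^1 = 3; L_2 = 21 and -2^2 + 5^2 = 21.
Assume L_j = -2^j + 5^j for all 1 ≤ j ≤ r, where r ≥ 2.
Then L_{r+1} = 7L_r − 10L_{r−1} = 7·(-2^r + 5^r) − 10·(-2^{r−1} + 5^{r−1}) = -(7·2 − 10)2^{r−1} + (7·5 − 10)5^{r−1} = -4·2^{r−1} + 25·5^{r−1} = -2^{r+1} + 5^{r+1}.
This completes the inductive step, so L_i = -2^i + 5^i for all i ≥ 1.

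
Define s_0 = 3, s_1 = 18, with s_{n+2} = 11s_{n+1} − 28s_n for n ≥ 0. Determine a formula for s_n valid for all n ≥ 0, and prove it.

Claim: s_n = 4^n + 2·7^n.

Base cases: s_0 = 3 and 4^0 + 2·7^0 = 3; s_1 = 18 and 4^1 + 2·7^1 = 18.
Assume s_j = 4^j + 2·7^j for all 0 ≤ j ≤ r, where r ≥ 1.
Then s_{r+1} = 11s_r − 28s_{r−1} = 11·(4^r + 2·7^r) − 28·(4^{r−1} + 2·7^{r−1}) = (11·4 − 28)4^{r−1} + 2·(11·7 − 28)7^{r−1} = 16·4^{r−1} + 98·7^{r−1} = 4^{r+1} + 2·7^{r+1}.
By strong induction, s_n = 4^n + 2·7^n for all n ≥ 0.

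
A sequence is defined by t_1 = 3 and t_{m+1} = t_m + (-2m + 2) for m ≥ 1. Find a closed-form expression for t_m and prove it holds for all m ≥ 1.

Claim: t_m = -m^2 + 3m + 1.

Base case: t_1 = 3, and -1^2 + 3·1 + 1 = 3.
Assume t_r = -r^2 + 3r + 1.
Then t_{r+1} = t_r + (-2r + 2) = (-r^2 + 3r + 1) + (-2r + 2) = -r^2 + r + 3,
and -(r+1)^2 + 3·(r+1) + 1 = -r^2 + r + 3.
This completes the inductive step, so t_m = -m^2 + 3m + 1 for all m ≥ 1.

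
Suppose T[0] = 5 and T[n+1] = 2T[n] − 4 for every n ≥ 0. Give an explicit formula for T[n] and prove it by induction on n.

Claim: T[n] = 2^n + 4.

Base case: T[0] = 5, and 2^0 + 4 = 1 + 4 = 5.
Assume T[j] = 2^j + 4 for some j ≥ 0.
Then T[j+1] = 2T[j] − 4 = 2·(2^j + 4) − 4 = 2^{j+1} + 8 − 4 = 2^{j+1} + 4.
Hence T[n] = 2^n + 4 for every n ≥ 0, by induction.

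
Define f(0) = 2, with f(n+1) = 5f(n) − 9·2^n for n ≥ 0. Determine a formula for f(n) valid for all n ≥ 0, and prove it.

Claim: f(n) = -5^n + 3·2^n.

Base case: f(0) = 2, and -5^0 + 3·2^0 = -1 + 3 = 2.
Assume f(j) = -5^j + 3·2^j for some j ≥ 0.
Then f(j+1) = 5f(j) − 9·2^j = 5·(-5^j + 3·2^j) − 9·2^j = -5^{j+1} + 15·2^j − 9·2^j = -5^{j+1} + 6·2^j = -5^{j+1} + 3·2^{j+1}.
By induction, f(n) = -5^n + 3·2^n for all n ≥ 0.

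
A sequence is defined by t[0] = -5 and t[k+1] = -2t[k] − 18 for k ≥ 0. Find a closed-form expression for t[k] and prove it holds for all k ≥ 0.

Claim: t[k] = (-2)^k − 6.

Base case: t[0] = -5, and (-2)^0 − 6 = 1 − 6 = -5.
Assume t[m] = (-2)^m − 6 for some m ≥ 0.
Then t[m+1] = -2t[m] − 18 = -2·((-2)^m − 6) − 18 = -2·(-2)^m + 12 − 18 = (-2)^{m+1} − 6.
Hence t[k] = (-2)^k − 6 for every k ≥ 0, by induction.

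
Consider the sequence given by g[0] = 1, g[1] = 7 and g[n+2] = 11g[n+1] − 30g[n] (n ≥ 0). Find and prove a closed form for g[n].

Claim: g[n] = -5^n + 2·6^n.

Base cases: g[0] = 1 and -5^0 + 2·6^0 = 1; g[1] = 7 and -5^1 + 2·6^1 = 7.
Assume g[j] = -5^j + 2·6^j for all 0 ≤ j ≤ m, where m ≥ 1.
Then g[m+1] = 11g[m] − 30g[m−1] = 11·(-5^m + 2·6^m) − 30·(-5^{m−1} + 2·6^{m−1}) = -(11·5 − 30)5^{m−1} + 2·(11·6 − 30)6^{m−1} = -25·5^{m−1} + 72·6^{m−1} = -5^{m+1} + 2·6^{m+1}.
This completes the inductive step, so g[n] = -5^n + 2·6^n for all n ≥ 0.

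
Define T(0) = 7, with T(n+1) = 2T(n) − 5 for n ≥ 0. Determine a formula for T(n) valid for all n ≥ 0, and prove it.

Claim: T(n) = 2^{n+1} + 5.

Base case: T(0) = 7, and 2^{0+1} + 5 = 2 + 5 = 7.
Assume T(m) = 2^{m+1} + 5 for some m ≥ 0.
Then T(m+1) = 2T(m) − 5 = 2·(2^{m+1} + 5) − 5 = 2^{m+2} + 10 − 5 = 2^{m+2} + 5.
Hence T(n) = 2^{n+1} + 5 for every n ≥ 0, by induction.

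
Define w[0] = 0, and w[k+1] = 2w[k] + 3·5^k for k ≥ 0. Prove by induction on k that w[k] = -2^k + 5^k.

Base case: w[0] = 0, and -2^0 + 5^0 = -1 + 1 = 0.
Assume w[m] = -2^m + 5^m for some m ≥ 0.
Then w[m+1] = 2w[m] + 3·5^m = 2·(-2^m + 5^m) + 3·5^m = -2^{m+1} + 2·5^m + 3·5^m = -2^{m+1} + 5·5^m = -2^{m+1} + 5^{m+1}.
By induction, w[k] = -2^k + 5^k for all k ≥ 0.

w[k] = -2^k + 5^k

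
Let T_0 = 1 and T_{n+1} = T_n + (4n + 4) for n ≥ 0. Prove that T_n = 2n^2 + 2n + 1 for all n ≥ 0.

Base case: T_0 = 1, and 2·0^2 + 2·0 + 1 = 1.
Assume T_k = 2k^2 + 2k + 1.
Then T_{k+1} = T_k + (4k + 4) = (2k^2 + 2k + 1) + (4k + 4) = 2k^2 + 6k + 5,
and 2·(k+1)^2 + 2·(k+1) + 1 = 2k^2 + 6k + 5.
This completes the inductive step, so T_n = 2n^2 + 2n + 1 for all n ≥ 0.

T_n = 2n^2 + 2n + 1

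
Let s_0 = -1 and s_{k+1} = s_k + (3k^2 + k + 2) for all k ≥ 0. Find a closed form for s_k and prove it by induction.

Claim: s_k = k^3 − k^2 + 2k − 1.

Base case: s_0 = -1, and 0^3 − 0^2 + 2·0 − 1 = -1.
Assume s_m = m^3 − m^2 + 2m − 1.
Then s_{m+1} = s_m + (3m^2 + m + 2) = (m^3 − m^2 + 2m − 1) + (3m^2 + m + 2) = m^3 + 2m^2 + 3m + 1,
and (m+1)^3 − (m+1)^2 + 2·(m+1) − 1 = m^3 + 2m^2 + 3m + 1.
By induction, s_k = k^3 − k^2 + 2k − 1 for all k ≥ 0.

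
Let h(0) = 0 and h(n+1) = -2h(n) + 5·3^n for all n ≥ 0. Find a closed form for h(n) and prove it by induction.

Claim: h(n) = -(-2)^n + 3^n.

Base case: h(0) = 0, and -(-2)^0 + 3^0 = -1 + 1 = 0.
Assume h(r) = -(-2)^r + 3^r for some r ≥ 0.
Then h(r+1) = -2h(r) + 5·3^r = -2·(-(-2)^r + 3^r) + 5·3^r = -(-2)^{r+1} − 2·3^r + 5·3^r = -(-2)^{r+1} + 3·3^r = -(-2)^{r+1} + 3^{r+1}.
Hence h(n) = -(-2)^n + 3^n for every n ≥ 0, by induction.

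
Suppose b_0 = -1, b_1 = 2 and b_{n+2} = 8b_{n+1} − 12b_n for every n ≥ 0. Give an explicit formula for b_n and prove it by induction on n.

Claim: b_n = 6^n − 2·2^n.

Base cases: b_0 = -1 and 6^0 − 2·2^0 = -1; b_1 = 2 and 6^1 − 2·2^1 = 2.
Assume b_j = 6^j − 2·2^j for all 0 ≤ j ≤ r, where r ≥ 1.
Then b_{r+1} = 8b_r − 12b_{r−1} = 8·(6^r − 2·2^r) − 12·(6^{r−1} − 2·2^{r−1}) = (8·6 − 12)6^{r−1} − 2·(8·2 − 12)2^{r−1} = 36·6^{r−1} − 8·2^{r−1} = 6^{r+1} − 2·2^{r+1}.
By strong induction, b_n = 6^n − 2·2^n for all n ≥ 0.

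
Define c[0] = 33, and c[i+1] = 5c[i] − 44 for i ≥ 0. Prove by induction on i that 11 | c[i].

Base case: c[0] = 33 = 11·3, so 11 | c[0].
Assume 11 | c[m], so c[m] = 11t for some integer t.
Then c[m+1] = 5c[m] − 44 = 5·(11t) − 44 = 11(5t − 4), so 11 | c[m+1].
By induction, 11 | c[i] for all i ≥ 0.

11 | c[i]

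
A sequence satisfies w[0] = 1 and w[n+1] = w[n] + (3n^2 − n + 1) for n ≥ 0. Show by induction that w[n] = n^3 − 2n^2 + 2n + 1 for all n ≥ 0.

Base case: w[0] = 1, and 0^3 − 2·0^2 + 2·0 + 1 = 1.
Assume w[m] = m^3 − 2m^2 + 2m + 1.
Then w[m+1] = w[m] + (3m^2 − m + 1) = (m^3 − 2m^2 + 2m + 1) + (3m^2 − m + 1) = m^3 + m^2 + m + 2,
and (m+1)^3 − 2·(m+1)^2 + 2·(m+1) + 1 = m^3 + m^2 + m + 2.
By induction, w[n] = n^3 − 2n^2 + 2n + 1 for all n ≥ 0.

w[n] = n^3 − 2n^2 + 2n + 1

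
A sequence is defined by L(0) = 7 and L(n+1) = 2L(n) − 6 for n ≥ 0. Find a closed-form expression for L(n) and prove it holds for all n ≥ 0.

Claim: L(n) = 2^n + 6.

Base case: L(0) = 7, and 2^0 + 6 = 1 + 6 = 7.
Assume L(k) = 2^k + 6 for some k ≥ 0.
Then L(k+1) = 2L(k) − 6 = 2·(2^k + 6) − 6 = 2^{k+1} + 12 − 6 = 2^{k+1} + 6.
Hence L(n) = 2^n + 6 for every n ≥ 0, by induction.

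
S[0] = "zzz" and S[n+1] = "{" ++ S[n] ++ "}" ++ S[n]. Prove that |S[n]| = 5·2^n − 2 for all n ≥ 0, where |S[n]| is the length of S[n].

Base case: |S[0]| = 3, and 5·2^0 − 2 = 3.
Assume |S[k]| = 5·2^k − 2.
Then |S[k+1]| = 1 + |S[k]| + 1 + |S[k]| = 2|S[k]| + 2 = 2(5·2^k − 2) + 2 = 5·2^{k+1} − 4 + 2 = 5·2^{k+1} − 2.
This completes the inductive step, so |S[n]| = 5·2^n − 2 for all n ≥ 0.

|S[n]| = 5·2^n − 2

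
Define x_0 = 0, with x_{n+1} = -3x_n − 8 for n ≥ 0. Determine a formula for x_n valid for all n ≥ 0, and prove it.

Claim: x_n = 2·(-3)^n − 2.

Base case: x_0 = 0, and 2·(-3)^0 − 2 = 2 − 2 = 0.
Assume x_r = 2·(-3)^r − 2 for some r ≥ 0.
Then x_{r+1} = -3x_r − 8 = -3·(2·(-3)^r − 2) − 8 = -6·(-3)^r + 6 − 8 = 2·(-3)^{r+1} − 2.
By induction, x_n = 2·(-3)^n − 2 for all n ≥ 0.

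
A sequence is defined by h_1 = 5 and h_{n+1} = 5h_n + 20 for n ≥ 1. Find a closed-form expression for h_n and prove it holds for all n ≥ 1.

Claim: h_n = 2·5^n − 5.

Base case: h_1 = 5, and 2·5^1 − 5 = 10 − 5 = 5.
Assume h_r = 2·5^r − 5 for some r ≥ 1.
Then h_{r+1} = 5h_r + 20 = 5·(2·5^r − 5) + 20 = 10·5^r − 25 + 20 = 2·5^{r+1} − 5.
By induction, h_n = 2·5^n − 5 for all n ≥ 1.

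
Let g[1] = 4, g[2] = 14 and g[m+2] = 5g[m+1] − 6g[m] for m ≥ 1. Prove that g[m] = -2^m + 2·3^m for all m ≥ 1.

Base cases: g[1] = 4 and -2^1 + 2·3^1 = 4; g[2] = 14 and -2^2 + 2·3^2 = 14.
Assume g[j] = -2^j + 2·3^j for all 1 ≤ j ≤ r, where r ≥ 2.
Then g[r+1] = 5g[r] − 6g[r−1] = 5·(-2^r + 2·3^r) − 6·(-2^{r−1} + 2·3^{r−1}) = -(5·2 − 6)2^{r−1} + 2·(5·3 − 6)3^{r−1} = -4·2^{r−1} + 18·3^{r−1} = -2^{r+1} + 2·3^{r+1}.
So the formula holds for r+1, and by strong induction g[m] = -2^m + 2·3^m for all m ≥ 1.

g[m] = -2^m + 2·3^m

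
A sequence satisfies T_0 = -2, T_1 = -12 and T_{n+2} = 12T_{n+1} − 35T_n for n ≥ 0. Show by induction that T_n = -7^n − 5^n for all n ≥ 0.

Base cases: T_0 = -2 and -7^0 − 5^0 = -2; T_1 = -12 and -7^1 − 5^1 = -12.
Assume T_j = -7^j − 5^j for all 0 ≤ j ≤ k, where k ≥ 1.
Then T_{k+1} = 12T_k − 35T_{k−1} = 12·(-7^k − 5^k) − 35·(-7^{k−1} − 5^{k−1}) = -(12·7 − 35)7^{k−1} − (12·5 − 35)5^{k−1} = -49·7^{k−1} − 25·5^{k−1} = -7^{k+1} − 5^{k+1}.
By strong induction, T_n = -7^n − 5^n for all n ≥ 0.

T_n = -7^n − 5^n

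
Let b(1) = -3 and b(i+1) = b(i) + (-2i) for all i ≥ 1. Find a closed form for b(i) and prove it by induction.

Claim: b(i) = -i^2 + i − 3.

Base case: b(1) = -3, and -1^2 + 1 − 3 = -3.
Assume b(k) = -k^2 + k − 3.
Then b(k+1) = b(k) + (-2k) = (-k^2 + k − 3) + (-2k) = -k^2 − k − 3,
and -(k+1)^2 + (k+1) − 3 = -k^2 − k − 3.
This completes the inductive step, so b(i) = -i^2 + i − 3 for all i ≥ 1.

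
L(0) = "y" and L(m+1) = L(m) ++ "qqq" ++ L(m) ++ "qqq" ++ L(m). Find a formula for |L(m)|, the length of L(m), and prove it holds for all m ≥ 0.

Claim: |L(m)| = 4·3^m − 3.

Base case: |L(0)| = 1, and 4·3^0 − 3 = 1.
Assume |L(j)| = 4·3^j − 3.
Then |L(j+1)| = 3|L(j)| + 6 = 3(4·3^j − 3) + 6 = 4·3^{j+1} − 9 + 6 = 4·3^{j+1} − 3.
This completes the inductive step, so |L(m)| = 4·3^m − 3 for all m ≥ 0.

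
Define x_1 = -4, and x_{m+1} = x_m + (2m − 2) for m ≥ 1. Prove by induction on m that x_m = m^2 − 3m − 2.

Base case: x_1 = -4, and 1^2 − 3·1 − 2 = -4.
Assume x_k = k^2 − 3k − 2.
Then x_{k+1} = x_k + (2k − 2) = (k^2 − 3k − 2) + (2k − 2) = k^2 − k − 4,
and (k+1)^2 − 3·(k+1) − 2 = k^2 − k − 4.
This completes the inductive step, so x_m = m^2 − 3m − 2 for all m ≥ 1.

x_m = m^2 − 3m − 2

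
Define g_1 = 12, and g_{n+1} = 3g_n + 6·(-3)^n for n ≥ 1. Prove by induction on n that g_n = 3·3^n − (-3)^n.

Base case: g_1 = 12, and 3·3^1 − (-3)^1 = 9 + 3 = 12.
Assume g_j = 3·3^j − (-3)^j for some j ≥ 1.
Then g_{j+1} = 3g_j + 6·(-3)^j = 3·(3·3^j − (-3)^j) + 6·(-3)^j = 3·3^{j+1} − 3·(-3)^j + 6·(-3)^j = 3·3^{j+1} + 3·(-3)^j = 3·3^{j+1} − (-3)^{j+1}.
This completes the inductive step, so g_n = 3·3^n − (-3)^n for all n ≥ 1.

g_n = 3·3^n − (-3)^n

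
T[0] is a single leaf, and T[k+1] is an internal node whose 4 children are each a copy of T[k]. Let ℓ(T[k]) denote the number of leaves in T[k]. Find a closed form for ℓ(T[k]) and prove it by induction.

Claim: ℓ(T[k]) = 4^k.

Base case: ℓ(T[0]) = 1, and 4^0 = 1.
Assume ℓ(T[j]) = 4^j.
Then ℓ(T[j+1]) = 4·ℓ(T[j]) = 4·4^j = 4^{j+1}.
By induction, ℓ(T[k]) = 4^k for all k ≥ 0.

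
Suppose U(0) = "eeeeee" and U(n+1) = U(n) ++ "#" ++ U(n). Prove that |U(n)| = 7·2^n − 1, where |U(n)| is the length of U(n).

Base case: |U(0)| = 6, and 7·2^0 − 1 = 6.
Assume |U(m)| = 7·2^m − 1.
Then |U(m+1)| = |U(m)| + 1 + |U(m)| = 2|U(m)| + 1 = 2(7·2^m − 1) + 1 = 7·2^{m+1} − 2 + 1 = 7·2^{m+1} − 1.
By induction, |U(n)| = 7·2^n − 1 for all n ≥ 0.

|U(n)| = 7·2^n − 1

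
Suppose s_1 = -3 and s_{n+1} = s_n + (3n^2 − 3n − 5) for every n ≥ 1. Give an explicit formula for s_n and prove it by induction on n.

Claim: s_n = n^3 − 3n^2 − 3n + 2.

Base case: s_1 = -3, and 1^3 − 3·1^2 − 3·1 + 2 = -3.
Assume s_r = r^3 − 3r^2 − 3r + 2.
Then s_{r+1} = s_r + (3r^2 − 3r − 5) = (r^3 − 3r^2 − 3r + 2) + (3r^2 − 3r − 5) = r^3 − 6r − 3,
and (r+1)^3 − 3·(r+1)^2 − 3·(r+1) + 2 = r^3 − 6r − 3.
This completes the inductive step, so s_n = n^3 − 3n^2 − 3n + 2 for all n ≥ 1.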